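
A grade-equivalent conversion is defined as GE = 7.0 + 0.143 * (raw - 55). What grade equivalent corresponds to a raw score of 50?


raw - median = 50 - 55 = -5
slope * diff = 0.143 * -5 = -0.715
GE = 7.0 + -0.715
GE = 6.285

6.285


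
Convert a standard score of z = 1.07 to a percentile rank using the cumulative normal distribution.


CDF(z) = 0.5 * (1 + erf(z/sqrt(2)))
erf(0.7566) = 0.7154
CDF = 0.8577
Percentile rank = 0.8577 * 100 = 85.77

85.77


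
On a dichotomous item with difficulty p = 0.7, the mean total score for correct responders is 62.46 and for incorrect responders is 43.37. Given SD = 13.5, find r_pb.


q = 1 - p = 0.3
rpb = ((M1 - M0) / SD) * sqrt(p * q)
rpb = ((62.46 - 43.37) / 13.5) * sqrt(0.7 * 0.3)
rpb = 0.648

0.648


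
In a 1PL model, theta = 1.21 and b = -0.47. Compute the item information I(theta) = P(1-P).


P = 1/(1+exp(-(1.21--0.47))) = 0.8429
I = P*(1-P) = 0.8429 * 0.1571
I = 0.1324

0.1324


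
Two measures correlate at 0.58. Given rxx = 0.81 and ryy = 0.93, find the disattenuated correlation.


r_corrected = rxy / sqrt(rxx * ryy)
= 0.58 / sqrt(0.81 * 0.93)
= 0.58 / sqrt(0.7533)
= 0.58 / 0.867929
r_corrected = 0.6683

0.6683


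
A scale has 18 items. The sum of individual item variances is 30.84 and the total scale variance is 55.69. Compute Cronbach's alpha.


alpha = (k/(k-1)) * (1 - sum(si^2)/s_total^2)
= (18/17) * (1 - 30.84/55.69)
alpha = 0.4725

0.4725


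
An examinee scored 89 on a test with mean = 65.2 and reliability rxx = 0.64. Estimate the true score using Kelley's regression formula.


T_est = rxx * X + (1 - rxx) * mean
T_est = 0.64 * 89 + 0.36 * 65.2
T_est = 56.96 + 23.472
T_est = 80.432

80.432


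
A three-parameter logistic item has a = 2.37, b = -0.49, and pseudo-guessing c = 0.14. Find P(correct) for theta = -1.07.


logit = 2.37*(-1.07 - -0.49) = -1.3746
P* = 1/(1 + exp(--1.3746)) = 0.2019
P = 0.14 + (1 - 0.14) * 0.2019
P = 0.3136

0.3136


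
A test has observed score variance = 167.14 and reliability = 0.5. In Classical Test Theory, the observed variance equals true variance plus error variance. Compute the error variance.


var_true = rxx * var_obs = 0.5 * 167.14 = 83.57
var_error = var_obs - var_true
var_error = 167.14 - 83.57
var_error = 83.57

83.57


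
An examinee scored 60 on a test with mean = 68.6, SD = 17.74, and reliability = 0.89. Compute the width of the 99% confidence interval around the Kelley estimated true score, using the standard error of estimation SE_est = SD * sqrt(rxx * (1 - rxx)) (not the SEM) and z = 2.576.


True score estimate = 0.89*60 + 0.11*68.6 = 60.946
SE_est = SD * sqrt(rxx * (1 - rxx)) = 17.74 * sqrt(0.89 * 0.11) = 17.74 * sqrt(0.0979) = 5.550664
CI = T_est +/- z * SE_est, so width = 2 * z * SE_est = 2 * 2.576 * 5.550664
Width = 28.597

28.597


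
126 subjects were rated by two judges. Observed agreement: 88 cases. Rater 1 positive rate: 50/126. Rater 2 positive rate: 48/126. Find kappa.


P_o = 88/126 = 0.698413
P_e = (50*48 + 76*78) / 15876 = 0.524565
kappa = (P_o - P_e) / (1 - P_e)
kappa = (0.698413 - 0.524565) / (1 - 0.524565)
kappa = 0.3657

0.3657


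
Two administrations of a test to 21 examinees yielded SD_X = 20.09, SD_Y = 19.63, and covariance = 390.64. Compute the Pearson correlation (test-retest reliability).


r = cov(X,Y) / (SD_X * SD_Y)
r = 390.64 / (20.09 * 19.63)
r = 390.64 / 394.3667
r = 0.9906

0.9906


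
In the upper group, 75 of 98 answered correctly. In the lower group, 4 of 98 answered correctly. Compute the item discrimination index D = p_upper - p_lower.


p_upper = 75/98 = 0.7653
p_lower = 4/98 = 0.0408
D = 0.7653 - 0.0408 = 0.7245

0.7245


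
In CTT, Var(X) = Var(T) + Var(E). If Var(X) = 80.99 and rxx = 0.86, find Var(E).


var_true = rxx * var_obs = 0.86 * 80.99 = 69.6514
var_error = var_obs - var_true
var_error = 80.99 - 69.6514
var_error = 11.3386

11.3386


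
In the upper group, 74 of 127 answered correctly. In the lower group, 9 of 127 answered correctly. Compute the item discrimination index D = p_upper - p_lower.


p_upper = 74/127 = 0.5827
p_lower = 9/127 = 0.0709
D = 0.5827 - 0.0709 = 0.5118

0.5118


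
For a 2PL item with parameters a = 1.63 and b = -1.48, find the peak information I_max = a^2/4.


For 2PL, max info at theta = b = -1.48
I_max = a^2 / 4 = 1.63^2 / 4
= 2.6569 / 4
I_max = 0.6642

0.6642


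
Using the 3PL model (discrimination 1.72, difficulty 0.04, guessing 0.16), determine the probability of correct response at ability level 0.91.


logit = 1.72*(0.91 - 0.04) = 1.4964
P* = 1/(1 + exp(-1.4964)) = 0.817
P = 0.16 + (1 - 0.16) * 0.817
P = 0.8463

0.8463


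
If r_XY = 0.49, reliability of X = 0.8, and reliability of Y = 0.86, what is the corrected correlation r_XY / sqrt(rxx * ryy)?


r_corrected = rxy / sqrt(rxx * ryy)
= 0.49 / sqrt(0.8 * 0.86)
= 0.49 / sqrt(0.688)
= 0.49 / 0.829458
r_corrected = 0.5907

0.5907


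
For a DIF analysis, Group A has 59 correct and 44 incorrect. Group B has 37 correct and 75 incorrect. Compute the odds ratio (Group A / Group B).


Odds_A = 59/44 = 1.3409
Odds_B = 37/75 = 0.4933
OR = Odds_A / Odds_B = 1.3409 / 0.4933
Exactly, OR = (59 * 75) / (44 * 37) = 4425 / 1628
OR = 2.7181

2.7181


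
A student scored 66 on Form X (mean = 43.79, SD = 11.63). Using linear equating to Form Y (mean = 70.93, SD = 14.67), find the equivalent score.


slope = SD_Y / SD_X = 14.67 / 11.63 ~ 1.2614
intercept = mean_Y - slope * mean_X = 70.93 - (14.67 / 11.63) * 43.79 ~ 15.6936
Y = slope * X + intercept. To avoid rounding drift from the rounded slope/intercept, evaluate the equivalent form Y = mean_Y + SD_Y * (X - mean_X) / SD_X at full precision:
Y = 70.93 + 14.67 * (66 - 43.79) / 11.63
Y = 70.93 + 14.67 * 22.21 / 11.63
Y = 70.93 + 325.8207 / 11.63
Y = 70.93 + 28.0155
Y = 98.9455

98.9455


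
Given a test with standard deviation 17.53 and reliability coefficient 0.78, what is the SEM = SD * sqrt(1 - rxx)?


SEM = SD * sqrt(1 - rxx)
SEM = 17.53 * sqrt(1 - 0.78)
SEM = 17.53 * sqrt(0.22) = 17.53 * 0.469042
SEM = 8.2223

8.2223


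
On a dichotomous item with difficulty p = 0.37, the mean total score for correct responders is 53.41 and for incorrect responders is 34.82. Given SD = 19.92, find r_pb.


q = 1 - p = 0.63
rpb = ((M1 - M0) / SD) * sqrt(p * q)
rpb = ((53.41 - 34.82) / 19.92) * sqrt(0.37 * 0.63)
rpb = 0.4506

0.4506


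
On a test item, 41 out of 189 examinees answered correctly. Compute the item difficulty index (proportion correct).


Item difficulty p = number correct / total examinees
p = 41 / 189
p = 0.2169

0.2169


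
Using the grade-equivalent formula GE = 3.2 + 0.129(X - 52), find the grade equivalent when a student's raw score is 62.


raw - median = 62 - 52 = 10
slope * diff = 0.129 * 10 = 1.29
GE = 3.2 + 1.29
GE = 4.49

4.49


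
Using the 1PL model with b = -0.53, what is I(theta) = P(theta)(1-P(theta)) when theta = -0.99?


P = 1/(1+exp(-(-0.99--0.53))) = 0.387
I = P*(1-P) = 0.387 * 0.613
I = 0.2372

0.2372


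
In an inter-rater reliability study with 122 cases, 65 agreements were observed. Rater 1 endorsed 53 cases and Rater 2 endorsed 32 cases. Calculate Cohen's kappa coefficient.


P_o = 65/122 = 0.532787
P_e = (53*32 + 69*90) / 14884 = 0.531174
kappa = (P_o - P_e) / (1 - P_e)
kappa = (0.532787 - 0.531174) / (1 - 0.531174)
kappa = 0.0034

0.0034


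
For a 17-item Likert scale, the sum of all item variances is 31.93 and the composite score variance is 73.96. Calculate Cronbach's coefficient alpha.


alpha = (k/(k-1)) * (1 - sum(si^2)/s_total^2)
= (17/16) * (1 - 31.93/73.96)
alpha = 0.6038

0.6038


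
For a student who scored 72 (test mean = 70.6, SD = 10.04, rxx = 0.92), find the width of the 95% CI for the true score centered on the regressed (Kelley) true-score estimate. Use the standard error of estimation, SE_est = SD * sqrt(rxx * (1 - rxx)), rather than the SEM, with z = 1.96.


True score estimate = 0.92*72 + 0.08*70.6 = 71.888
SE_est = SD * sqrt(rxx * (1 - rxx)) = 10.04 * sqrt(0.92 * 0.08) = 10.04 * sqrt(0.0736) = 2.723784
CI = T_est +/- z * SE_est, so width = 2 * z * SE_est = 2 * 1.96 * 2.723784
Width = 10.6772

10.6772


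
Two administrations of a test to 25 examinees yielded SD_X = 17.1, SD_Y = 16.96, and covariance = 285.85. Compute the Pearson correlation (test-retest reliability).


r = cov(X,Y) / (SD_X * SD_Y)
r = 285.85 / (17.1 * 16.96)
r = 285.85 / 290.016
r = 0.9856

0.9856


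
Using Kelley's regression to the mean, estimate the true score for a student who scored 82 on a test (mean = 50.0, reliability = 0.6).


T_est = rxx * X + (1 - rxx) * mean
T_est = 0.6 * 82 + 0.4 * 50.0
T_est = 49.2 + 20.0
T_est = 69.2

69.2


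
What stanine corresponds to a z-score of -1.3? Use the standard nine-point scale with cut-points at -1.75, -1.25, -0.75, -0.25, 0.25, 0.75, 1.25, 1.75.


Stanine boundaries: [-1.75, -1.25, -0.75, -0.25, 0.25, 0.75, 1.25, 1.75]
z = -1.3
Check each boundary:
  z >= -1.75 -> could be stanine 2
  z < -1.25
  z < -0.75
  z < -0.25
  z < 0.25
  z < 0.75
  z < 1.25
  z < 1.75
Highest qualifying boundary gives stanine = 2

2


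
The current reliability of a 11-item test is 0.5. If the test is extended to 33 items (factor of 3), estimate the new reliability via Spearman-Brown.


r_new = (n * rxx) / (1 + (n-1) * rxx)
r_new = (3 * 0.5) / (1 + 2 * 0.5)
r_new = 1.5 / 2.0
r_new = 0.75

0.75


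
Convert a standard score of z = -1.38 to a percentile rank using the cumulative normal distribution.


CDF(z) = 0.5 * (1 + erf(z/sqrt(2)))
erf(-0.9758) = -0.8324
CDF = 0.0838
Percentile rank = 0.0838 * 100 = 8.38

8.38


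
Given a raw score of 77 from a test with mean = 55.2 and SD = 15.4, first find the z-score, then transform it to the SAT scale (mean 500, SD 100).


z = (X - mean) / SD = (77 - 55.2) / 15.4
z = 21.8 / 15.4
z = 1.4156
SAT-scale = SAT = 500 + 100z
Carry z at full precision (z = 21.8 / 15.4) into the conversion:
SAT-scale = 500 + 100 * (21.8 / 15.4) = 500 + 2180 / 15.4
SAT-scale = 500 + 141.5584
SAT-scale = 641.5584

641.5584


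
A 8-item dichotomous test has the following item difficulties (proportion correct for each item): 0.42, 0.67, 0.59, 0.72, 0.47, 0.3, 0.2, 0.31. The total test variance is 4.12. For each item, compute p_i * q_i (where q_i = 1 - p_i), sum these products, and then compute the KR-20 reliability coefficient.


For each item, compute p_i * q_i:
  Item 1: 0.42 * 0.58 = 0.2436
  Item 2: 0.67 * 0.33 = 0.2211
  Item 3: 0.59 * 0.41 = 0.2419
  Item 4: 0.72 * 0.28 = 0.2016
  Item 5: 0.47 * 0.53 = 0.2491
  Item 6: 0.3 * 0.7 = 0.21
  Item 7: 0.2 * 0.8 = 0.16
  Item 8: 0.31 * 0.69 = 0.2139
Sum(p_i * q_i) = 0.2436 + 0.2211 + 0.2419 + 0.2016 + 0.2491 + 0.21 + 0.16 + 0.2139 = 1.7412
KR-20 = (k/(k-1)) * (1 - Sum(p_i*q_i) / Var_total)
= (8/7) * (1 - 1.7412/4.12)
= 1.1429 * 0.5774
KR-20 = 0.6599

0.6599


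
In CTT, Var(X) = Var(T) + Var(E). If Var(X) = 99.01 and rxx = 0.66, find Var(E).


var_true = rxx * var_obs = 0.66 * 99.01 = 65.3466
var_error = var_obs - var_true
var_error = 99.01 - 65.3466
var_error = 33.6634

33.6634


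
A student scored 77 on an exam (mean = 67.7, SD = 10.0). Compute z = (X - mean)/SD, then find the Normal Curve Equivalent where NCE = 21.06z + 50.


z = (X - mean) / SD = (77 - 67.7) / 10.0
z = 9.3 / 10.0
z = 0.93
NCE = NCE = 21.06z + 50
Carry z at full precision (z = 9.3 / 10.0) into the conversion:
NCE = 21.06 * (9.3 / 10.0) + 50 = 195.858 / 10.0 + 50
NCE = 19.5858 + 50
NCE = 69.5858

69.5858


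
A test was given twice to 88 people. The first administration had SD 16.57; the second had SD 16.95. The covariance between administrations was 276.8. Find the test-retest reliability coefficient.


r = cov(X,Y) / (SD_X * SD_Y)
r = 276.8 / (16.57 * 16.95)
r = 276.8 / 280.8615
r = 0.9855

0.9855


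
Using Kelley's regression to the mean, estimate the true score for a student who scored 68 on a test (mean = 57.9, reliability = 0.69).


T_est = rxx * X + (1 - rxx) * mean
T_est = 0.69 * 68 + 0.31 * 57.9
T_est = 46.92 + 17.949
T_est = 64.869

64.869


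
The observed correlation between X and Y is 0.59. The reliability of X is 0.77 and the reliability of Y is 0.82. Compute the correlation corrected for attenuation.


r_corrected = rxy / sqrt(rxx * ryy)
= 0.59 / sqrt(0.77 * 0.82)
= 0.59 / sqrt(0.6314)
= 0.59 / 0.794607
r_corrected = 0.7425

0.7425


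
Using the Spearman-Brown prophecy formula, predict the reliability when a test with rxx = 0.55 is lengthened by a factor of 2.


r_new = (n * rxx) / (1 + (n-1) * rxx)
r_new = (2 * 0.55) / (1 + 1 * 0.55)
r_new = 1.1 / 1.55
r_new = 0.7097

0.7097


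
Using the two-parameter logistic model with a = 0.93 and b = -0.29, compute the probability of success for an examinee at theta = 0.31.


a*(theta - b) = 0.93 * (0.31 - -0.29) = 0.558
exp(-0.558) = 0.5724
P = 1 / (1 + 0.5724)
P = 0.636

0.636


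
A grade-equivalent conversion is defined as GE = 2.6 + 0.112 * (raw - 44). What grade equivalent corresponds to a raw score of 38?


raw - median = 38 - 44 = -6
slope * diff = 0.112 * -6 = -0.672
GE = 2.6 + -0.672
GE = 1.928

1.928


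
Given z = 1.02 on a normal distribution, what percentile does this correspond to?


CDF(z) = 0.5 * (1 + erf(z/sqrt(2)))
erf(0.7212) = 0.6923
CDF = 0.8461
Percentile rank = 0.8461 * 100 = 84.61

84.61


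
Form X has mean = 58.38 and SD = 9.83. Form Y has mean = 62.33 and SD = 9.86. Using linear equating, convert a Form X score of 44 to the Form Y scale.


slope = SD_Y / SD_X = 9.86 / 9.83 ~ 1.0031
intercept = mean_Y - slope * mean_X = 62.33 - (9.86 / 9.83) * 58.38 ~ 3.7718
Y = slope * X + intercept. To avoid rounding drift from the rounded slope/intercept, evaluate the equivalent form Y = mean_Y + SD_Y * (X - mean_X) / SD_X at full precision:
Y = 62.33 + 9.86 * (44 - 58.38) / 9.83
Y = 62.33 - 9.86 * 14.38 / 9.83
Y = 62.33 - 141.7868 / 9.83
Y = 62.33 - 14.4239
Y = 47.9061

47.9061


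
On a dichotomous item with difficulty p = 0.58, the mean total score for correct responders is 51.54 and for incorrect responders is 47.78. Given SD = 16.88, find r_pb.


q = 1 - p = 0.42
rpb = ((M1 - M0) / SD) * sqrt(p * q)
rpb = ((51.54 - 47.78) / 16.88) * sqrt(0.58 * 0.42)
rpb = 0.1099

0.1099


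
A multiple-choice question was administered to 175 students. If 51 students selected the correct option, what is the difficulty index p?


Item difficulty p = number correct / total examinees
p = 51 / 175
p = 0.2914

0.2914


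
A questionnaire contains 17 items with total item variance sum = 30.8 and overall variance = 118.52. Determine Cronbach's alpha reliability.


alpha = (k/(k-1)) * (1 - sum(si^2)/s_total^2)
= (17/16) * (1 - 30.8/118.52)
alpha = 0.7864

0.7864


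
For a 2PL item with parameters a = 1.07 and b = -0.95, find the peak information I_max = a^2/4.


For 2PL, max info at theta = b = -0.95
I_max = a^2 / 4 = 1.07^2 / 4
= 1.1449 / 4
I_max = 0.2862

0.2862


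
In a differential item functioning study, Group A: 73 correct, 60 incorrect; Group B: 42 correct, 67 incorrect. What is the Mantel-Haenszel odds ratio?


Odds_A = 73/60 = 1.2167
Odds_B = 42/67 = 0.6269
OR = Odds_A / Odds_B = 1.2167 / 0.6269
Exactly, OR = (73 * 67) / (60 * 42) = 4891 / 2520
OR = 1.9409

1.9409


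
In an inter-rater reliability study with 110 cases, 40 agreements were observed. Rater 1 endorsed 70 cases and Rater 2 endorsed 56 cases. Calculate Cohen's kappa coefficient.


P_o = 40/110 = 0.363636
P_e = (70*56 + 40*54) / 12100 = 0.502479
kappa = (P_o - P_e) / (1 - P_e)
kappa = (0.363636 - 0.502479) / (1 - 0.502479)
kappa = -0.2791

-0.2791


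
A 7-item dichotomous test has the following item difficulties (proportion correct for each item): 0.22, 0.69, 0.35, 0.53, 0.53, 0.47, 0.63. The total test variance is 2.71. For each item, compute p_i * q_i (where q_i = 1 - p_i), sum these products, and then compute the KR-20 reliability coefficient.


For each item, compute p_i * q_i:
  Item 1: 0.22 * 0.78 = 0.1716
  Item 2: 0.69 * 0.31 = 0.2139
  Item 3: 0.35 * 0.65 = 0.2275
  Item 4: 0.53 * 0.47 = 0.2491
  Item 5: 0.53 * 0.47 = 0.2491
  Item 6: 0.47 * 0.53 = 0.2491
  Item 7: 0.63 * 0.37 = 0.2331
Sum(p_i * q_i) = 0.1716 + 0.2139 + 0.2275 + 0.2491 + 0.2491 + 0.2491 + 0.2331 = 1.5934
KR-20 = (k/(k-1)) * (1 - Sum(p_i*q_i) / Var_total)
= (7/6) * (1 - 1.5934/2.71)
= 1.1667 * 0.412
KR-20 = 0.4807

0.4807


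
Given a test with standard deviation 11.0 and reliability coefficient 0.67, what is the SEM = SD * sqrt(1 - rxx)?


SEM = SD * sqrt(1 - rxx)
SEM = 11.0 * sqrt(1 - 0.67)
SEM = 11.0 * sqrt(0.33) = 11.0 * 0.574456
SEM = 6.319

6.319


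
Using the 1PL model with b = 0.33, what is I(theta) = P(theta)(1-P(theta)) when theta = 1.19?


P = 1/(1+exp(-(1.19-0.33))) = 0.7027
I = P*(1-P) = 0.7027 * 0.2973
I = 0.2089

0.2089


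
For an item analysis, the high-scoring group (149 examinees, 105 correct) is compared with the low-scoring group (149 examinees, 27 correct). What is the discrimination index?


p_upper = 105/149 = 0.7047
p_lower = 27/149 = 0.1812
D = 0.7047 - 0.1812 = 0.5235

0.5235


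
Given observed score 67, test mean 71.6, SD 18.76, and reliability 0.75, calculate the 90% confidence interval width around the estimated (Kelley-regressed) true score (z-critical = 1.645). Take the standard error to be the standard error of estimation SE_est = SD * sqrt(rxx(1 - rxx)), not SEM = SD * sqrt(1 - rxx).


True score estimate = 0.75*67 + 0.25*71.6 = 68.15
SE_est = SD * sqrt(rxx * (1 - rxx)) = 18.76 * sqrt(0.75 * 0.25) = 18.76 * sqrt(0.1875) = 8.123318
CI = T_est +/- z * SE_est, so width = 2 * z * SE_est = 2 * 1.645 * 8.123318
Width = 26.7257

26.7257


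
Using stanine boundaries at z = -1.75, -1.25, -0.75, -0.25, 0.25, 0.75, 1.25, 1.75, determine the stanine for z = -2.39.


Stanine boundaries: [-1.75, -1.25, -0.75, -0.25, 0.25, 0.75, 1.25, 1.75]
z = -2.39
Check each boundary:
  z < -1.75
  z < -1.25
  z < -0.75
  z < -0.25
  z < 0.25
  z < 0.75
  z < 1.25
  z < 1.75
Highest qualifying boundary gives stanine = 1

1


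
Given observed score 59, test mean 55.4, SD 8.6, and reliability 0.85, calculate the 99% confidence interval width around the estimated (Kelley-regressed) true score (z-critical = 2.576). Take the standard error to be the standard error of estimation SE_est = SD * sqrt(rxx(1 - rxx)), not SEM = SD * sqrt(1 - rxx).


True score estimate = 0.85*59 + 0.15*55.4 = 58.46
SE_est = SD * sqrt(rxx * (1 - rxx)) = 8.6 * sqrt(0.85 * 0.15) = 8.6 * sqrt(0.1275) = 3.070814
CI = T_est +/- z * SE_est, so width = 2 * z * SE_est = 2 * 2.576 * 3.070814
Width = 15.8208

15.8208


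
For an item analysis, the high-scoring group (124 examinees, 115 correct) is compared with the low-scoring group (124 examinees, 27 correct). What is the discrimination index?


p_upper = 115/124 = 0.9274
p_lower = 27/124 = 0.2177
D = 0.9274 - 0.2177 = 0.7097

0.7097


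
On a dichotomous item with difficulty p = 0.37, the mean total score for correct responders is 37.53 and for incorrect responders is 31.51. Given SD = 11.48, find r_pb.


q = 1 - p = 0.63
rpb = ((M1 - M0) / SD) * sqrt(p * q)
rpb = ((37.53 - 31.51) / 11.48) * sqrt(0.37 * 0.63)
rpb = 0.2532

0.2532


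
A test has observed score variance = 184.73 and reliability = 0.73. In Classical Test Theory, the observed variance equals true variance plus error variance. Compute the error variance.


var_true = rxx * var_obs = 0.73 * 184.73 = 134.8529
var_error = var_obs - var_true
var_error = 184.73 - 134.8529
var_error = 49.8771

49.8771


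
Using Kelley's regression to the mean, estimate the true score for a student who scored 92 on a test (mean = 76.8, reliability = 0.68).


T_est = rxx * X + (1 - rxx) * mean
T_est = 0.68 * 92 + 0.32 * 76.8
T_est = 62.56 + 24.576
T_est = 87.136

87.136


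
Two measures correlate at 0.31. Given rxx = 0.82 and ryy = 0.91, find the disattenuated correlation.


r_corrected = rxy / sqrt(rxx * ryy)
= 0.31 / sqrt(0.82 * 0.91)
= 0.31 / sqrt(0.7462)
= 0.31 / 0.863829
r_corrected = 0.3589

0.3589


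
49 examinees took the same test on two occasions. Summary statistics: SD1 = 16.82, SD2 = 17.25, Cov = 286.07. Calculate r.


r = cov(X,Y) / (SD_X * SD_Y)
r = 286.07 / (16.82 * 17.25)
r = 286.07 / 290.145
r = 0.986

0.986


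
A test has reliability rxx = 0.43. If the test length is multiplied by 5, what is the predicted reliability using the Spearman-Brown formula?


r_new = (n * rxx) / (1 + (n-1) * rxx)
r_new = (5 * 0.43) / (1 + 4 * 0.43)
r_new = 2.15 / 2.72
r_new = 0.7904

0.7904


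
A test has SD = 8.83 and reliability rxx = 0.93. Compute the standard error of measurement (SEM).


SEM = SD * sqrt(1 - rxx)
SEM = 8.83 * sqrt(1 - 0.93)
SEM = 8.83 * sqrt(0.07) = 8.83 * 0.264575
SEM = 2.3362

2.3362


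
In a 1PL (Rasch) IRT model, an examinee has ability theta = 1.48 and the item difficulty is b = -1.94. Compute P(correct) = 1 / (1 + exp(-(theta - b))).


theta - b = 1.48 - -1.94 = 3.42
exp(-(theta - b)) = exp(-3.42) = 0.0327
P = 1 / (1 + 0.0327)
P = 0.9683

0.9683


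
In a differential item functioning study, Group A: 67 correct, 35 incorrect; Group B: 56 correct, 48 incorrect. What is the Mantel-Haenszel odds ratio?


Odds_A = 67/35 = 1.9143
Odds_B = 56/48 = 1.1667
OR = Odds_A / Odds_B = 1.9143 / 1.1667
Exactly, OR = (67 * 48) / (35 * 56) = 3216 / 1960
OR = 1.6408

1.6408


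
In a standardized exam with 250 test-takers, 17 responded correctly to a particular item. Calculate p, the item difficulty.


Item difficulty p = number correct / total examinees
p = 17 / 250
p = 0.068

0.068


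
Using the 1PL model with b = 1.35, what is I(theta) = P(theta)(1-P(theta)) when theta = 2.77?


P = 1/(1+exp(-(2.77-1.35))) = 0.8053
I = P*(1-P) = 0.8053 * 0.1947
I = 0.1568

0.1568


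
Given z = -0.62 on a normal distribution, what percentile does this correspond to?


CDF(z) = 0.5 * (1 + erf(z/sqrt(2)))
erf(-0.4384) = -0.4647
CDF = 0.2676
Percentile rank = 0.2676 * 100 = 26.76

26.76


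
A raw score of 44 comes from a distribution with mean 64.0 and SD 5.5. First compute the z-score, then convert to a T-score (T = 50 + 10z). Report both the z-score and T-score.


z = (X - mean) / SD = (44 - 64.0) / 5.5
z = -20.0 / 5.5
z = -3.6364
T-score = T = 50 + 10z
Carry z at full precision (z = -20.0 / 5.5) into the conversion:
T-score = 50 + 10 * (-20.0 / 5.5) = 50 + -200 / 5.5
T-score = 50 + -36.3636
T-score = 13.6364

13.6364


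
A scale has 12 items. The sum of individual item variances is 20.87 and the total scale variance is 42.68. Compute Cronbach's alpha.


alpha = (k/(k-1)) * (1 - sum(si^2)/s_total^2)
= (12/11) * (1 - 20.87/42.68)
alpha = 0.5575

0.5575


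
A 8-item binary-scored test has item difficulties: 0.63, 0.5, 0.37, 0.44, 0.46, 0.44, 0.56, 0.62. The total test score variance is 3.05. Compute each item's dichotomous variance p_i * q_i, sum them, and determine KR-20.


For each item, compute p_i * q_i:
  Item 1: 0.63 * 0.37 = 0.2331
  Item 2: 0.5 * 0.5 = 0.25
  Item 3: 0.37 * 0.63 = 0.2331
  Item 4: 0.44 * 0.56 = 0.2464
  Item 5: 0.46 * 0.54 = 0.2484
  Item 6: 0.44 * 0.56 = 0.2464
  Item 7: 0.56 * 0.44 = 0.2464
  Item 8: 0.62 * 0.38 = 0.2356
Sum(p_i * q_i) = 0.2331 + 0.25 + 0.2331 + 0.2464 + 0.2484 + 0.2464 + 0.2464 + 0.2356 = 1.9394
KR-20 = (k/(k-1)) * (1 - Sum(p_i*q_i) / Var_total)
= (8/7) * (1 - 1.9394/3.05)
= 1.1429 * 0.3641
KR-20 = 0.4161

0.4161


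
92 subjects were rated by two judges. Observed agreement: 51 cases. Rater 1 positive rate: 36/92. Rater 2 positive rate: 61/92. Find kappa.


P_o = 51/92 = 0.554348
P_e = (36*61 + 56*31) / 8464 = 0.464556
kappa = (P_o - P_e) / (1 - P_e)
kappa = (0.554348 - 0.464556) / (1 - 0.464556)
kappa = 0.1677

0.1677


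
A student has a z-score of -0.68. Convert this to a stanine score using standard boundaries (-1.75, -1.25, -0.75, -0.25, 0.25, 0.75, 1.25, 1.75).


Stanine boundaries: [-1.75, -1.25, -0.75, -0.25, 0.25, 0.75, 1.25, 1.75]
z = -0.68
Check each boundary:
  z >= -1.75 -> could be stanine 2
  z >= -1.25 -> could be stanine 3
  z >= -0.75 -> could be stanine 4
  z < -0.25
  z < 0.25
  z < 0.75
  z < 1.25
  z < 1.75
Highest qualifying boundary gives stanine = 4

4


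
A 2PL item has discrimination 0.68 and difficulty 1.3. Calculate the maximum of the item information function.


For 2PL, max info at theta = b = 1.3
I_max = a^2 / 4 = 0.68^2 / 4
= 0.4624 / 4
I_max = 0.1156

0.1156


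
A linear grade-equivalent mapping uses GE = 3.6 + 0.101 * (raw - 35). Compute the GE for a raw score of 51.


raw - median = 51 - 35 = 16
slope * diff = 0.101 * 16 = 1.616
GE = 3.6 + 1.616
GE = 5.216

5.216


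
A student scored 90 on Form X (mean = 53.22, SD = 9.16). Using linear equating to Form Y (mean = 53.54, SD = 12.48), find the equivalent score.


slope = SD_Y / SD_X = 12.48 / 9.16 ~ 1.3624
intercept = mean_Y - slope * mean_X = 53.54 - (12.48 / 9.16) * 53.22 ~ -18.9693
Y = slope * X + intercept. To avoid rounding drift from the rounded slope/intercept, evaluate the equivalent form Y = mean_Y + SD_Y * (X - mean_X) / SD_X at full precision:
Y = 53.54 + 12.48 * (90 - 53.22) / 9.16
Y = 53.54 + 12.48 * 36.78 / 9.16
Y = 53.54 + 459.0144 / 9.16
Y = 53.54 + 50.1107
Y = 103.6507

103.6507


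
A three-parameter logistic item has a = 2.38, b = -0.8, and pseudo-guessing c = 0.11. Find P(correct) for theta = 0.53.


logit = 2.38*(0.53 - -0.8) = 3.1654
P* = 1/(1 + exp(-3.1654)) = 0.9595
P = 0.11 + (1 - 0.11) * 0.9595
P = 0.964

0.964


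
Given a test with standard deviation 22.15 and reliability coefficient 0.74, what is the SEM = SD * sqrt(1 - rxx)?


SEM = SD * sqrt(1 - rxx)
SEM = 22.15 * sqrt(1 - 0.74)
SEM = 22.15 * sqrt(0.26) = 22.15 * 0.509902
SEM = 11.2943

11.2943


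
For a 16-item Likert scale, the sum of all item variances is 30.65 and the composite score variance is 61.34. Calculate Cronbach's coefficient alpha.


alpha = (k/(k-1)) * (1 - sum(si^2)/s_total^2)
= (16/15) * (1 - 30.65/61.34)
alpha = 0.5337

0.5337


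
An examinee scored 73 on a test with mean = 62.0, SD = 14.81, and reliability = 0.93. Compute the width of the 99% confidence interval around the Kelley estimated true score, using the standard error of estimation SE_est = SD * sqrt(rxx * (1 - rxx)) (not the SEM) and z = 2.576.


True score estimate = 0.93*73 + 0.07*62.0 = 72.23
SE_est = SD * sqrt(rxx * (1 - rxx)) = 14.81 * sqrt(0.93 * 0.07) = 14.81 * sqrt(0.0651) = 3.778727
CI = T_est +/- z * SE_est, so width = 2 * z * SE_est = 2 * 2.576 * 3.778727
Width = 19.468

19.468


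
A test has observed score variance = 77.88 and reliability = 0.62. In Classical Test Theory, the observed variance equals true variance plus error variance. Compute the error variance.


var_true = rxx * var_obs = 0.62 * 77.88 = 48.2856
var_error = var_obs - var_true
var_error = 77.88 - 48.2856
var_error = 29.5944

29.5944


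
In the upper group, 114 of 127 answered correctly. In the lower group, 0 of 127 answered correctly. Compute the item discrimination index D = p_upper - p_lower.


p_upper = 114/127 = 0.8976
p_lower = 0/127 = 0.0
D = 0.8976 - 0.0 = 0.8976

0.8976


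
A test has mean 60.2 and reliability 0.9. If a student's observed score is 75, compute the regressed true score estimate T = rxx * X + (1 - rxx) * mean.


T_est = rxx * X + (1 - rxx) * mean
T_est = 0.9 * 75 + 0.1 * 60.2
T_est = 67.5 + 6.02
T_est = 73.52

73.52


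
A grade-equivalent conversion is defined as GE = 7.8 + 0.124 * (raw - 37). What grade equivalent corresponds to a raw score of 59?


raw - median = 59 - 37 = 22
slope * diff = 0.124 * 22 = 2.728
GE = 7.8 + 2.728
GE = 10.528

10.528


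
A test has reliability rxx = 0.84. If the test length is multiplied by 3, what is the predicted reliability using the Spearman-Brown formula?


r_new = (n * rxx) / (1 + (n-1) * rxx)
r_new = (3 * 0.84) / (1 + 2 * 0.84)
r_new = 2.52 / 2.68
r_new = 0.9403

0.9403


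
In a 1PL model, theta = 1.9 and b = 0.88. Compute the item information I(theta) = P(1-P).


P = 1/(1+exp(-(1.9-0.88))) = 0.735
I = P*(1-P) = 0.735 * 0.265
I = 0.1948

0.1948


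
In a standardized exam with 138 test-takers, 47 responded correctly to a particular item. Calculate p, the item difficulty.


Item difficulty p = number correct / total examinees
p = 47 / 138
p = 0.3406

0.3406


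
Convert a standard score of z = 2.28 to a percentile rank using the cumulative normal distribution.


CDF(z) = 0.5 * (1 + erf(z/sqrt(2)))
erf(1.6122) = 0.9774
CDF = 0.9887
Percentile rank = 0.9887 * 100 = 98.87

98.87


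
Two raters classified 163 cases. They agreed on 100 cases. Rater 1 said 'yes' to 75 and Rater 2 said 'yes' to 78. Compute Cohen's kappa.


P_o = 100/163 = 0.613497
P_e = (75*78 + 88*85) / 26569 = 0.501713
kappa = (P_o - P_e) / (1 - P_e)
kappa = (0.613497 - 0.501713) / (1 - 0.501713)
kappa = 0.2243

0.2243


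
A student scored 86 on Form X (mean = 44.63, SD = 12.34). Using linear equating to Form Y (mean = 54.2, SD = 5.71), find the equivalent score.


slope = SD_Y / SD_X = 5.71 / 12.34 ~ 0.4627
intercept = mean_Y - slope * mean_X = 54.2 - (5.71 / 12.34) * 44.63 ~ 33.5487
Y = slope * X + intercept. To avoid rounding drift from the rounded slope/intercept, evaluate the equivalent form Y = mean_Y + SD_Y * (X - mean_X) / SD_X at full precision:
Y = 54.2 + 5.71 * (86 - 44.63) / 12.34
Y = 54.2 + 5.71 * 41.37 / 12.34
Y = 54.2 + 236.2227 / 12.34
Y = 54.2 + 19.1428
Y = 73.3428

73.3428


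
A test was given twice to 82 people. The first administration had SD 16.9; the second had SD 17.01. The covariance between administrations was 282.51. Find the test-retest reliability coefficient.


r = cov(X,Y) / (SD_X * SD_Y)
r = 282.51 / (16.9 * 17.01)
r = 282.51 / 287.469
r = 0.9827

0.9827


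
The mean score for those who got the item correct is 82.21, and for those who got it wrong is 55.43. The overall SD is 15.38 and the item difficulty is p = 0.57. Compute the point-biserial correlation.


q = 1 - p = 0.43
rpb = ((M1 - M0) / SD) * sqrt(p * q)
rpb = ((82.21 - 55.43) / 15.38) * sqrt(0.57 * 0.43)
rpb = 0.862

0.862


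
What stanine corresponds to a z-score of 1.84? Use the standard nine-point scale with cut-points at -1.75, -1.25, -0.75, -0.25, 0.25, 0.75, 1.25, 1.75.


Stanine boundaries: [-1.75, -1.25, -0.75, -0.25, 0.25, 0.75, 1.25, 1.75]
z = 1.84
Check each boundary:
  z >= -1.75 -> could be stanine 2
  z >= -1.25 -> could be stanine 3
  z >= -0.75 -> could be stanine 4
  z >= -0.25 -> could be stanine 5
  z >= 0.25 -> could be stanine 6
  z >= 0.75 -> could be stanine 7
  z >= 1.25 -> could be stanine 8
  z >= 1.75 -> could be stanine 9
Highest qualifying boundary gives stanine = 9

9


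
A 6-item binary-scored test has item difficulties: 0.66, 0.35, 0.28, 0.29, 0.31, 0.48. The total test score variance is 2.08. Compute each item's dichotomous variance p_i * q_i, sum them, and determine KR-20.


For each item, compute p_i * q_i:
  Item 1: 0.66 * 0.34 = 0.2244
  Item 2: 0.35 * 0.65 = 0.2275
  Item 3: 0.28 * 0.72 = 0.2016
  Item 4: 0.29 * 0.71 = 0.2059
  Item 5: 0.31 * 0.69 = 0.2139
  Item 6: 0.48 * 0.52 = 0.2496
Sum(p_i * q_i) = 0.2244 + 0.2275 + 0.2016 + 0.2059 + 0.2139 + 0.2496 = 1.3229
KR-20 = (k/(k-1)) * (1 - Sum(p_i*q_i) / Var_total)
= (6/5) * (1 - 1.3229/2.08)
= 1.2 * 0.364
KR-20 = 0.4368

0.4368


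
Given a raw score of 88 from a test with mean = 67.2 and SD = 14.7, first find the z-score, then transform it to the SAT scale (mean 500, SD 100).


z = (X - mean) / SD = (88 - 67.2) / 14.7
z = 20.8 / 14.7
z = 1.415
SAT-scale = SAT = 500 + 100z
Carry z at full precision (z = 20.8 / 14.7) into the conversion:
SAT-scale = 500 + 100 * (20.8 / 14.7) = 500 + 2080 / 14.7
SAT-scale = 500 + 141.4966
SAT-scale = 641.4966

641.4966


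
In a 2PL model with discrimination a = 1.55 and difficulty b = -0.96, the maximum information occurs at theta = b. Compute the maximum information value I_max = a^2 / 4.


For 2PL, max info at theta = b = -0.96
I_max = a^2 / 4 = 1.55^2 / 4
= 2.4025 / 4
I_max = 0.6006

0.6006


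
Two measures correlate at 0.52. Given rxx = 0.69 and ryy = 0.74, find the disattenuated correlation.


r_corrected = rxy / sqrt(rxx * ryy)
= 0.52 / sqrt(0.69 * 0.74)
= 0.52 / sqrt(0.5106)
= 0.52 / 0.714563
r_corrected = 0.7277

0.7277


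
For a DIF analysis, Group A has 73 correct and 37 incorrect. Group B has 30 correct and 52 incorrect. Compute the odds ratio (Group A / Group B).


Odds_A = 73/37 = 1.973
Odds_B = 30/52 = 0.5769
OR = Odds_A / Odds_B = 1.973 / 0.5769
Exactly, OR = (73 * 52) / (37 * 30) = 3796 / 1110
OR = 3.4198

3.4198


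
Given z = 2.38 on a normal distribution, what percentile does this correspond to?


CDF(z) = 0.5 * (1 + erf(z/sqrt(2)))
erf(1.6829) = 0.9827
CDF = 0.9913
Percentile rank = 0.9913 * 100 = 99.13

99.13


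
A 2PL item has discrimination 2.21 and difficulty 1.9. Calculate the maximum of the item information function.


For 2PL, max info at theta = b = 1.9
I_max = a^2 / 4 = 2.21^2 / 4
= 4.8841 / 4
I_max = 1.221

1.221


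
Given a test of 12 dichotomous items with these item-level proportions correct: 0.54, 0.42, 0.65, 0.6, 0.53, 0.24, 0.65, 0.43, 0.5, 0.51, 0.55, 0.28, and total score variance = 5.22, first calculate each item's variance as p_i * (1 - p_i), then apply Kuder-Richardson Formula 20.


For each item, compute p_i * q_i:
  Item 1: 0.54 * 0.46 = 0.2484
  Item 2: 0.42 * 0.58 = 0.2436
  Item 3: 0.65 * 0.35 = 0.2275
  Item 4: 0.6 * 0.4 = 0.24
  Item 5: 0.53 * 0.47 = 0.2491
  Item 6: 0.24 * 0.76 = 0.1824
  Item 7: 0.65 * 0.35 = 0.2275
  Item 8: 0.43 * 0.57 = 0.2451
  Item 9: 0.5 * 0.5 = 0.25
  Item 10: 0.51 * 0.49 = 0.2499
  Item 11: 0.55 * 0.45 = 0.2475
  Item 12: 0.28 * 0.72 = 0.2016
Sum(p_i * q_i) = 0.2484 + 0.2436 + 0.2275 + 0.24 + 0.2491 + 0.1824 + 0.2275 + 0.2451 + 0.25 + 0.2499 + 0.2475 + 0.2016 = 2.8126
KR-20 = (k/(k-1)) * (1 - Sum(p_i*q_i) / Var_total)
= (12/11) * (1 - 2.8126/5.22)
= 1.0909 * 0.4612
KR-20 = 0.5031

0.5031


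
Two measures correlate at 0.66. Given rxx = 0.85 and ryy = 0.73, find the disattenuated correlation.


r_corrected = rxy / sqrt(rxx * ryy)
= 0.66 / sqrt(0.85 * 0.73)
= 0.66 / sqrt(0.6205)
= 0.66 / 0.787718
r_corrected = 0.8379

0.8379


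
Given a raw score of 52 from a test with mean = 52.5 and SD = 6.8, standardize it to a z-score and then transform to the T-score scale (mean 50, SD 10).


z = (X - mean) / SD = (52 - 52.5) / 6.8
z = -0.5 / 6.8
z = -0.0735
T-score = T = 50 + 10z
Carry z at full precision (z = -0.5 / 6.8) into the conversion:
T-score = 50 + 10 * (-0.5 / 6.8) = 50 + -5 / 6.8
T-score = 50 + -0.7353
T-score = 49.2647

49.2647


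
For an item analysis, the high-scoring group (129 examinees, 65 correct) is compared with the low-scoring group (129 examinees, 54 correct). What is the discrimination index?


p_upper = 65/129 = 0.5039
p_lower = 54/129 = 0.4186
D = 0.5039 - 0.4186 = 0.0853

0.0853


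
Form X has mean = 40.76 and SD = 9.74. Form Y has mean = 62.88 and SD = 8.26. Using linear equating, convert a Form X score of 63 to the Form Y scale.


slope = SD_Y / SD_X = 8.26 / 9.74 ~ 0.848
intercept = mean_Y - slope * mean_X = 62.88 - (8.26 / 9.74) * 40.76 ~ 28.3135
Y = slope * X + intercept. To avoid rounding drift from the rounded slope/intercept, evaluate the equivalent form Y = mean_Y + SD_Y * (X - mean_X) / SD_X at full precision:
Y = 62.88 + 8.26 * (63 - 40.76) / 9.74
Y = 62.88 + 8.26 * 22.24 / 9.74
Y = 62.88 + 183.7024 / 9.74
Y = 62.88 + 18.8606
Y = 81.7406

81.7406


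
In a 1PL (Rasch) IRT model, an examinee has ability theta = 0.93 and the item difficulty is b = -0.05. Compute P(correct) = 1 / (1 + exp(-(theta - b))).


theta - b = 0.93 - -0.05 = 0.98
exp(-(theta - b)) = exp(-0.98) = 0.3753
P = 1 / (1 + 0.3753)
P = 0.7271

0.7271


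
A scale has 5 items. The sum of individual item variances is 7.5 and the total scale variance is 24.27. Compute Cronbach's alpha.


alpha = (k/(k-1)) * (1 - sum(si^2)/s_total^2)
= (5/4) * (1 - 7.5/24.27)
alpha = 0.8637

0.8637


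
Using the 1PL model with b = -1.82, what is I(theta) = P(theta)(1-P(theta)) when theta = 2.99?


P = 1/(1+exp(-(2.99--1.82))) = 0.9919
I = P*(1-P) = 0.9919 * 0.0081
I = 0.008

0.008


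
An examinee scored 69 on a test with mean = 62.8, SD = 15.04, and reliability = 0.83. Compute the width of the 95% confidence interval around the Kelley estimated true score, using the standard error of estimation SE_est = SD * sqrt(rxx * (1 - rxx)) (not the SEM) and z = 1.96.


True score estimate = 0.83*69 + 0.17*62.8 = 67.946
SE_est = SD * sqrt(rxx * (1 - rxx)) = 15.04 * sqrt(0.83 * 0.17) = 15.04 * sqrt(0.1411) = 5.649517
CI = T_est +/- z * SE_est, so width = 2 * z * SE_est = 2 * 1.96 * 5.649517
Width = 22.1461

22.1461


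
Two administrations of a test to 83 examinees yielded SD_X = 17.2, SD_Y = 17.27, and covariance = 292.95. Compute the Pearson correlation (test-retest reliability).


r = cov(X,Y) / (SD_X * SD_Y)
r = 292.95 / (17.2 * 17.27)
r = 292.95 / 297.044
r = 0.9862

0.9862


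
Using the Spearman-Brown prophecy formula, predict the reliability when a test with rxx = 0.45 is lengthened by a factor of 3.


r_new = (n * rxx) / (1 + (n-1) * rxx)
r_new = (3 * 0.45) / (1 + 2 * 0.45)
r_new = 1.35 / 1.9
r_new = 0.7105

0.7105


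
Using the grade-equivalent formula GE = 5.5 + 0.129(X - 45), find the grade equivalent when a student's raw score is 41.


raw - median = 41 - 45 = -4
slope * diff = 0.129 * -4 = -0.516
GE = 5.5 + -0.516
GE = 4.984

4.984


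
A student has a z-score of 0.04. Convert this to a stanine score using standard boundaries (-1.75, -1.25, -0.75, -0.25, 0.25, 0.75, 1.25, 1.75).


Stanine boundaries: [-1.75, -1.25, -0.75, -0.25, 0.25, 0.75, 1.25, 1.75]
z = 0.04
Check each boundary:
  z >= -1.75 -> could be stanine 2
  z >= -1.25 -> could be stanine 3
  z >= -0.75 -> could be stanine 4
  z >= -0.25 -> could be stanine 5
  z < 0.25
  z < 0.75
  z < 1.25
  z < 1.75
Highest qualifying boundary gives stanine = 5

5


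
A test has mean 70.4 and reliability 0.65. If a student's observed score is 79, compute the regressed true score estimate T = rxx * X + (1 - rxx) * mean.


T_est = rxx * X + (1 - rxx) * mean
T_est = 0.65 * 79 + 0.35 * 70.4
T_est = 51.35 + 24.64
T_est = 75.99

75.99


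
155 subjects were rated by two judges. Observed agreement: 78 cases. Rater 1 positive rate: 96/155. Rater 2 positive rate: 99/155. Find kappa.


P_o = 78/155 = 0.503226
P_e = (96*99 + 59*56) / 24025 = 0.533111
kappa = (P_o - P_e) / (1 - P_e)
kappa = (0.503226 - 0.533111) / (1 - 0.533111)
kappa = -0.064

-0.064


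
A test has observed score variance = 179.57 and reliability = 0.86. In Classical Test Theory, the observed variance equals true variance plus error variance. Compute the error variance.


var_true = rxx * var_obs = 0.86 * 179.57 = 154.4302
var_error = var_obs - var_true
var_error = 179.57 - 154.4302
var_error = 25.1398

25.1398


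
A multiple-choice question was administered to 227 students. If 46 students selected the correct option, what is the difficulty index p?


Item difficulty p = number correct / total examinees
p = 46 / 227
p = 0.2026

0.2026


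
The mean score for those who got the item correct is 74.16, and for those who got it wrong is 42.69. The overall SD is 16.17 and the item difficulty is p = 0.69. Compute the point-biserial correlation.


q = 1 - p = 0.31
rpb = ((M1 - M0) / SD) * sqrt(p * q)
rpb = ((74.16 - 42.69) / 16.17) * sqrt(0.69 * 0.31)
rpb = 0.9001

0.9001


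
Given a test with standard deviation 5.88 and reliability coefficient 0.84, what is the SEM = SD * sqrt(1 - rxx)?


SEM = SD * sqrt(1 - rxx)
SEM = 5.88 * sqrt(1 - 0.84)
SEM = 5.88 * sqrt(0.16) = 5.88 * 0.4
SEM = 2.352

2.352


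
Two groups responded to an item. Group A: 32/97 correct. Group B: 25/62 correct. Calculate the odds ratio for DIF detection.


Odds_A = 32/65 = 0.4923
Odds_B = 25/37 = 0.6757
OR = Odds_A / Odds_B = 0.4923 / 0.6757
Exactly, OR = (32 * 37) / (65 * 25) = 1184 / 1625
OR = 0.7286

0.7286
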